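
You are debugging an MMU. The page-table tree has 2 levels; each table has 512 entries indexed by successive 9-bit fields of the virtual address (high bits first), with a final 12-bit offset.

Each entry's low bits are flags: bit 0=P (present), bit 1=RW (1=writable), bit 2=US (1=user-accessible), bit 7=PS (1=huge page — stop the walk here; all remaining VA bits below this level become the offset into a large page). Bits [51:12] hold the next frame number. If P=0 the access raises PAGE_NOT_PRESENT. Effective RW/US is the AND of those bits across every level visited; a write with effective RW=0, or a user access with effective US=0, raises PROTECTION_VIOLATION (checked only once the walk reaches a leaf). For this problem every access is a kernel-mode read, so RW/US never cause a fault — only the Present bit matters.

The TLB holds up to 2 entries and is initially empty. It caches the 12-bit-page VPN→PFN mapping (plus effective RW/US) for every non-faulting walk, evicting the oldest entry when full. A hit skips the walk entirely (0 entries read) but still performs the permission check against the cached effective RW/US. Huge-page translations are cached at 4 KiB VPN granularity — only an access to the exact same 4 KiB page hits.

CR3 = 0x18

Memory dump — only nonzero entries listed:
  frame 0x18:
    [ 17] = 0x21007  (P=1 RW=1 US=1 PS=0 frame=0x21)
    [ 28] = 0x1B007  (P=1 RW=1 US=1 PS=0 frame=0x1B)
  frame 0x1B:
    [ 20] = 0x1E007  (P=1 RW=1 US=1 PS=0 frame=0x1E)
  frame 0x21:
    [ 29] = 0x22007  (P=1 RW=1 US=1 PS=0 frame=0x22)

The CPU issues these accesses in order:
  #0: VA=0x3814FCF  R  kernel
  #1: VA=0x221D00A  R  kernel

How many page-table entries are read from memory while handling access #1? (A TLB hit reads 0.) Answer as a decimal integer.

Walk each access:
#0 VA=0x3814FCF (r,kernel):
  L0 @0x18[28] → 0x1B007  P=1,RW=1,US=1,PS=0
  L1 @0x1B[20] → 0x1E007  P=1,RW=1,US=1,PS=0
  ✓ 0x1EFCF  — 2 lookups
#1 VA=0x221D00A (r,kernel):
  L0 @0x18[17] → 0x21007  P=1,RW=1,US=1,PS=0
  L1 @0x21[29] → 0x22007  P=1,RW=1,US=1,PS=0
  ✓ 0x2200A  — 2 lookups

Entries read for #1: 2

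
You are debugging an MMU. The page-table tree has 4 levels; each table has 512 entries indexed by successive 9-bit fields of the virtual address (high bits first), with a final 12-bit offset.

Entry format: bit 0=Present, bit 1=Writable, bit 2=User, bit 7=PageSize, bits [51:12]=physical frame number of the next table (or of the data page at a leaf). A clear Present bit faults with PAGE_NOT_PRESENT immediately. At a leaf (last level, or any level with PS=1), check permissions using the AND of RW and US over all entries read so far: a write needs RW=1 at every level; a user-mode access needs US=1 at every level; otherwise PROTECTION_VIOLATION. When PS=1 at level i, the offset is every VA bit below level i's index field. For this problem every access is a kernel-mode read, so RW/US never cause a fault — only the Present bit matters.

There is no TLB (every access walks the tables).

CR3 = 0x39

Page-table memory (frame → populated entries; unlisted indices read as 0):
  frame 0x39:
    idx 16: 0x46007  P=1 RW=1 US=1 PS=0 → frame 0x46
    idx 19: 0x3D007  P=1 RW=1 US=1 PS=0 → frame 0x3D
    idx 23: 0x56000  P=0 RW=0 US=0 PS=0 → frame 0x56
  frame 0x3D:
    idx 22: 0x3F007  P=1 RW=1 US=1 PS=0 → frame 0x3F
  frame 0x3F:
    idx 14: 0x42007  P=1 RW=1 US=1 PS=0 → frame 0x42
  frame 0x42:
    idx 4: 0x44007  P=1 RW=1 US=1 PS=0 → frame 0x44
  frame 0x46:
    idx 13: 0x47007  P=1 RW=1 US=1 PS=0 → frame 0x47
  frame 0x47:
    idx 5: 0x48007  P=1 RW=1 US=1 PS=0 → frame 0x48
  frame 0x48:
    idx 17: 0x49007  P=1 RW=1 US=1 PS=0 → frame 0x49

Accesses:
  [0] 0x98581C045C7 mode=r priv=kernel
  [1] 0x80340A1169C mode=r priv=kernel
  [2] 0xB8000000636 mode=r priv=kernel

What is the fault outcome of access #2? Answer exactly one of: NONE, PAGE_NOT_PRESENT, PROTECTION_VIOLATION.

Per-access translation:
#0 VA=0x98581C045C7 (r,kernel):
  L0 @0x39[19] → 0x3D007  P=1,RW=1,US=1,PS=0
  L1 @0x3D[22] → 0x3F007  P=1,RW=1,US=1,PS=0
  L2 @0x3F[14] → 0x42007  P=1,RW=1,US=1,PS=0
  L3 @0x42[4] → 0x44007  P=1,RW=1,US=1,PS=0
  ⇒ phys 0x445C7  [4 reads]
#1 VA=0x80340A1169C (r,kernel):
  L0 @0x39[16] → 0x46007  P=1,RW=1,US=1,PS=0
  L1 @0x46[13] → 0x47007  P=1,RW=1,US=1,PS=0
  L2 @0x47[5] → 0x48007  P=1,RW=1,US=1,PS=0
  L3 @0x48[17] → 0x49007  P=1,RW=1,US=1,PS=0
  ⇒ phys 0x4969C  [4 reads]
#2 VA=0xB8000000636 (r,kernel):
  L0 @0x39[23] → 0x56000  P=0,RW=0,US=0,PS=0
  ⇒ fault: PAGE_NOT_PRESENT  — 1 lookups

Access #2 fault: PAGE_NOT_PRESENT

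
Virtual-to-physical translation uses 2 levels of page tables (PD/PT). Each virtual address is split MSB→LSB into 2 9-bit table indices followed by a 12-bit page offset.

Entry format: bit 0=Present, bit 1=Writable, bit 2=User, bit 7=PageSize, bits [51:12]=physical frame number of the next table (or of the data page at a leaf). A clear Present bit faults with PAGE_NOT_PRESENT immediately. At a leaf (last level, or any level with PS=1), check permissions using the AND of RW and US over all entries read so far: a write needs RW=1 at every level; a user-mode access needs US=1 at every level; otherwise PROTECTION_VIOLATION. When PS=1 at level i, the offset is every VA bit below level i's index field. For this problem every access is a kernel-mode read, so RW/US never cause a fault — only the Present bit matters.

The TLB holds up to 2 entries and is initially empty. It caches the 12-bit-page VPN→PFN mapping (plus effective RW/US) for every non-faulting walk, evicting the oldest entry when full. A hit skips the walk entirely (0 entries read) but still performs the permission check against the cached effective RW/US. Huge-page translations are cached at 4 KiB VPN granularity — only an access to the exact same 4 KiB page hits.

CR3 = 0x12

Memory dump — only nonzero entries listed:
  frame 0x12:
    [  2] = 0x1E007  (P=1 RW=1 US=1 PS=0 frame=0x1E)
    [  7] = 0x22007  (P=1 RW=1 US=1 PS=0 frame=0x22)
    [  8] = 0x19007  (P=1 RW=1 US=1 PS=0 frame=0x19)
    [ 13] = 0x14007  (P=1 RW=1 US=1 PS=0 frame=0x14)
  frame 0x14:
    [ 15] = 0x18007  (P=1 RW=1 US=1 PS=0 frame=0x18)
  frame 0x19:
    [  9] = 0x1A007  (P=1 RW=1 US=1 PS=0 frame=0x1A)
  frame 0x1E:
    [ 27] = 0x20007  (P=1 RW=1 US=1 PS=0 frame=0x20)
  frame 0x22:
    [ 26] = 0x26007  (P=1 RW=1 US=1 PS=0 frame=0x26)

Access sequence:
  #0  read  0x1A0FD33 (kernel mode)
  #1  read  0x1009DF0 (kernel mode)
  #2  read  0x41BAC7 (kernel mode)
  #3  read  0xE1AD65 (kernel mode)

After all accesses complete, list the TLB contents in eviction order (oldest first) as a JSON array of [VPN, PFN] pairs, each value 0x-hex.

Trace:
#0 VA=0x1A0FD33 (r,kernel):
  lvl0: tbl 0x12, slot 13 ⇒ 0x14007 (P1/RW1/US1/PS0)
  lvl1: tbl 0x14, slot 15 ⇒ 0x18007 (P1/RW1/US1/PS0)
  ✓ 0x18D33  — 2 lookups
#1 VA=0x1009DF0 (r,kernel):
  lvl0: tbl 0x12, slot 8 ⇒ 0x19007 (P1/RW1/US1/PS0)
  lvl1: tbl 0x19, slot 9 ⇒ 0x1A007 (P1/RW1/US1/PS0)
  ✓ 0x1ADF0  — 2 lookups
#2 VA=0x41BAC7 (r,kernel):
  lvl0: tbl 0x12, slot 2 ⇒ 0x1E007 (P1/RW1/US1/PS0)
  lvl1: tbl 0x1E, slot 27 ⇒ 0x20007 (P1/RW1/US1/PS0)
  ✓ 0x20AC7  — 2 lookups
#3 VA=0xE1AD65 (r,kernel):
  lvl0: tbl 0x12, slot 7 ⇒ 0x22007 (P1/RW1/US1/PS0)
  lvl1: tbl 0x22, slot 26 ⇒ 0x26007 (P1/RW1/US1/PS0)
  ✓ 0x26D65  — 2 lookups

TLB: [["0x41B", "0x20"], ["0xE1A", "0x26"]]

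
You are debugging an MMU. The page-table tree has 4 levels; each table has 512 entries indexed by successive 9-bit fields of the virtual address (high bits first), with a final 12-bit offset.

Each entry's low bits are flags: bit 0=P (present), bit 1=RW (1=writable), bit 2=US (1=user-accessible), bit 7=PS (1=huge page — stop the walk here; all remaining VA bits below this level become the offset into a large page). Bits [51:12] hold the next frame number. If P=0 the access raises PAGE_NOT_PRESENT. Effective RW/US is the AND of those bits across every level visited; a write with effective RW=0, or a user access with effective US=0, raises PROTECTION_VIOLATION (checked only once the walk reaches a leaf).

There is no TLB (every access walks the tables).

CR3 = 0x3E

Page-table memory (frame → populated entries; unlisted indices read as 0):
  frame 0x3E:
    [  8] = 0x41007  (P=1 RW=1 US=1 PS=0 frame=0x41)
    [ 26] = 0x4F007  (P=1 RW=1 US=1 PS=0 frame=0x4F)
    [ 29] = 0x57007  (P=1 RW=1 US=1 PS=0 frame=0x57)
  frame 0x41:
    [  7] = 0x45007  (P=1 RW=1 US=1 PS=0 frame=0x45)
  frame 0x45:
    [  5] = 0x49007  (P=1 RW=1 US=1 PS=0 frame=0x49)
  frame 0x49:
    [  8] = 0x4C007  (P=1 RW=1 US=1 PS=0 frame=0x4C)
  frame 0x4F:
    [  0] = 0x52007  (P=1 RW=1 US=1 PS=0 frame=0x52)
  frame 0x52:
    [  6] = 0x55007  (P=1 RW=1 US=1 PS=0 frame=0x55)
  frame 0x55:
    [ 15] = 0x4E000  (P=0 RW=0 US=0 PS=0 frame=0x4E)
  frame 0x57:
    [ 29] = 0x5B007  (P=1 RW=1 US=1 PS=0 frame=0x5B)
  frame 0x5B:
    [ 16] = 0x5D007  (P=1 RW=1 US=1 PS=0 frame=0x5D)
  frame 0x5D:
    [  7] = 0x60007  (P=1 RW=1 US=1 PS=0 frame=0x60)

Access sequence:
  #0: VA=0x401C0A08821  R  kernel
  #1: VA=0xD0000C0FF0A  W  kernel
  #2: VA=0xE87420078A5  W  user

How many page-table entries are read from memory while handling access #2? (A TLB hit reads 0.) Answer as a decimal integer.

Trace:
#0 VA=0x401C0A08821 (r,kernel):
  [0] read 0x3E idx=8: raw=0x41007 flags P=1 W=1 U=1 S=0
  [1] read 0x41 idx=7: raw=0x45007 flags P=1 W=1 U=1 S=0
  [2] read 0x45 idx=5: raw=0x49007 flags P=1 W=1 U=1 S=0
  [3] read 0x49 idx=8: raw=0x4C007 flags P=1 W=1 U=1 S=0
  → PA=0x4C821  (4 entries read)
#1 VA=0xD0000C0FF0A (w,kernel):
  [0] read 0x3E idx=26: raw=0x4F007 flags P=1 W=1 U=1 S=0
  [1] read 0x4F idx=0: raw=0x52007 flags P=1 W=1 U=1 S=0
  [2] read 0x52 idx=6: raw=0x55007 flags P=1 W=1 U=1 S=0
  [3] read 0x55 idx=15: raw=0x4E000 flags P=0 W=0 U=0 S=0
  → PAGE_NOT_PRESENT  (4 entries read)
#2 VA=0xE87420078A5 (w,user):
  [0] read 0x3E idx=29: raw=0x57007 flags P=1 W=1 U=1 S=0
  [1] read 0x57 idx=29: raw=0x5B007 flags P=1 W=1 U=1 S=0
  [2] read 0x5B idx=16: raw=0x5D007 flags P=1 W=1 U=1 S=0
  [3] read 0x5D idx=7: raw=0x60007 flags P=1 W=1 U=1 S=0
  → PA=0x608A5  (4 entries read)

Entries read for #2: 4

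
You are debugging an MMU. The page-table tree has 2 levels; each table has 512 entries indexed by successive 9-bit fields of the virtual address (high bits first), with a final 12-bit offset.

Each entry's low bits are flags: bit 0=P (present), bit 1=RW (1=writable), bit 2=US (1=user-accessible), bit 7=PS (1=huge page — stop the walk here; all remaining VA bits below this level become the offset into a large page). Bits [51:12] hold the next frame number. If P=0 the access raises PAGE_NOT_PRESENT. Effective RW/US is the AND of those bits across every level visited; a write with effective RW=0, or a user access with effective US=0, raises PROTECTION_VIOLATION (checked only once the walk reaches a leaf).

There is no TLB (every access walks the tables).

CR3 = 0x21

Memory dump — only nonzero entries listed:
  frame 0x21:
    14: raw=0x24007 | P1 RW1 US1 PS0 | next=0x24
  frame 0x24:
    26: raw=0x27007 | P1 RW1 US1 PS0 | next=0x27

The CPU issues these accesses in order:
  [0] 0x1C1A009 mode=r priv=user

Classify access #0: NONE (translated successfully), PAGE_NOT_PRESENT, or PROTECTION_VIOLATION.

Per-access translation:
#0 VA=0x1C1A009 (r,user):
  L0: frame=0x21 idx=14 entry=0x24007 [P=1 RW=1 US=1 PS=0]
  L1: frame=0x24 idx=26 entry=0x27007 [P=1 RW=1 US=1 PS=0]
  → PA=0x27009  (2 entries read)

Access #0 fault: NONE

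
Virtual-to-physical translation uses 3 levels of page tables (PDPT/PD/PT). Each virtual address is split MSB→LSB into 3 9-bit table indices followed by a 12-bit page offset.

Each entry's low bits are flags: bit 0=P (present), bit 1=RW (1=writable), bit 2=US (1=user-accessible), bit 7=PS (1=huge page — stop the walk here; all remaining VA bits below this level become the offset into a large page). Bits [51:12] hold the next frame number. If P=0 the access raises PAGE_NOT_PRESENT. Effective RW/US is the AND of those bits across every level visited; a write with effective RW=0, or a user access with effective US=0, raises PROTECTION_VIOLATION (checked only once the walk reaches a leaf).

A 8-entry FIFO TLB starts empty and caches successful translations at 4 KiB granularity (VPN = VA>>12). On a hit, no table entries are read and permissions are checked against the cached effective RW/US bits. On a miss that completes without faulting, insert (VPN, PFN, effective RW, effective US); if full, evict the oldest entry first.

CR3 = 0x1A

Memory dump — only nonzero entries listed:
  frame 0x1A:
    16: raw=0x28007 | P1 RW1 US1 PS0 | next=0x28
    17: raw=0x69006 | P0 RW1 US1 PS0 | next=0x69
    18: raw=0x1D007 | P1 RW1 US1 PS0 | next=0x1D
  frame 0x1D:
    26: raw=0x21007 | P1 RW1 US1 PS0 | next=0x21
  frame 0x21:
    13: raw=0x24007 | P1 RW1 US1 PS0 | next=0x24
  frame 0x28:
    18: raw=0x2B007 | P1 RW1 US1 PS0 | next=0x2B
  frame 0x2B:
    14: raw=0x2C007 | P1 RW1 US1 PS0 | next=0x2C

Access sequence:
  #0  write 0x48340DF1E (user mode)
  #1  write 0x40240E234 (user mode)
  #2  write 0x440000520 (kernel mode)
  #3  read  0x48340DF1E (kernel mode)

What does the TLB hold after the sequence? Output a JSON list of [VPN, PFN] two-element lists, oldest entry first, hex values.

Trace:
#0 VA=0x48340DF1E (w,user):
  lvl0: tbl 0x1A, slot 18 ⇒ 0x1D007 (P1/RW1/US1/PS0)
  lvl1: tbl 0x1D, slot 26 ⇒ 0x21007 (P1/RW1/US1/PS0)
  lvl2: tbl 0x21, slot 13 ⇒ 0x24007 (P1/RW1/US1/PS0)
  ⇒ phys 0x24F1E  [3 reads]
#1 VA=0x40240E234 (w,user):
  lvl0: tbl 0x1A, slot 16 ⇒ 0x28007 (P1/RW1/US1/PS0)
  lvl1: tbl 0x28, slot 18 ⇒ 0x2B007 (P1/RW1/US1/PS0)
  lvl2: tbl 0x2B, slot 14 ⇒ 0x2C007 (P1/RW1/US1/PS0)
  ⇒ phys 0x2C234  [3 reads]
#2 VA=0x440000520 (w,kernel):
  lvl0: tbl 0x1A, slot 17 ⇒ 0x69006 (P0/RW1/US1/PS0)
  ✗ PAGE_NOT_PRESENT  [1 reads]
#3 VA=0x48340DF1E (r,kernel):
  TLB hit vpn=0x48340D → PA=0x24F1E

TLB: [["0x48340D", "0x24"], ["0x40240E", "0x2C"]]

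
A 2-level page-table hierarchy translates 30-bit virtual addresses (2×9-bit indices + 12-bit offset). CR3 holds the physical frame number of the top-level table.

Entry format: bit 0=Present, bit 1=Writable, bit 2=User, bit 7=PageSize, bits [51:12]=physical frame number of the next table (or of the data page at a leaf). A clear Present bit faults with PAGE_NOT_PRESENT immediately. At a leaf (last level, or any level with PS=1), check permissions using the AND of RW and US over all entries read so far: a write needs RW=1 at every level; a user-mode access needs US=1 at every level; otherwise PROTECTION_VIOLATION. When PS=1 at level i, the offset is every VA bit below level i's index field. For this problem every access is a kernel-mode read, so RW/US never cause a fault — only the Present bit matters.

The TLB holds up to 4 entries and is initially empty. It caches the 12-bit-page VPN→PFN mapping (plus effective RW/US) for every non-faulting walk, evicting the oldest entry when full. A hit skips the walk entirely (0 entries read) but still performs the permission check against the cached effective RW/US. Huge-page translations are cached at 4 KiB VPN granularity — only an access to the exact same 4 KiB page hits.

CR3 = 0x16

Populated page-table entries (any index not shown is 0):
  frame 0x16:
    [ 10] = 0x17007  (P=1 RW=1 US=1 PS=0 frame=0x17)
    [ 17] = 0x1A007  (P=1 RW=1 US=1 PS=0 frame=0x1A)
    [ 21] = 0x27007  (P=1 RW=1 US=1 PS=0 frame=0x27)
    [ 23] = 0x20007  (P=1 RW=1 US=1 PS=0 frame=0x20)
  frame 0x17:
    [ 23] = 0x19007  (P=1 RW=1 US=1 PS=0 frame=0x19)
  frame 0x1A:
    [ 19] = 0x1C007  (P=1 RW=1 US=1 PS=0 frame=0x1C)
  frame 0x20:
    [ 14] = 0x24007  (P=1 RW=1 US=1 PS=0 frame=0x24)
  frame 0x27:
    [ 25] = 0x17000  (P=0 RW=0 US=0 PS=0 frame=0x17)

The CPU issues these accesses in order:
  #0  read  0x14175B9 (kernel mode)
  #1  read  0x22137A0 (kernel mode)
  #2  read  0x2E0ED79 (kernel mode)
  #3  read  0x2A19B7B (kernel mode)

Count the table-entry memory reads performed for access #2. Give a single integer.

Per-access translation:
#0 VA=0x14175B9 (r,kernel):
  lvl0: tbl 0x16, slot 10 ⇒ 0x17007 (P1/RW1/US1/PS0)
  lvl1: tbl 0x17, slot 23 ⇒ 0x19007 (P1/RW1/US1/PS0)
  ✓ 0x195B9  — 2 lookups
#1 VA=0x22137A0 (r,kernel):
  lvl0: tbl 0x16, slot 17 ⇒ 0x1A007 (P1/RW1/US1/PS0)
  lvl1: tbl 0x1A, slot 19 ⇒ 0x1C007 (P1/RW1/US1/PS0)
  ✓ 0x1C7A0  — 2 lookups
#2 VA=0x2E0ED79 (r,kernel):
  lvl0: tbl 0x16, slot 23 ⇒ 0x20007 (P1/RW1/US1/PS0)
  lvl1: tbl 0x20, slot 14 ⇒ 0x24007 (P1/RW1/US1/PS0)
  ✓ 0x24D79  — 2 lookups
#3 VA=0x2A19B7B (r,kernel):
  lvl0: tbl 0x16, slot 21 ⇒ 0x27007 (P1/RW1/US1/PS0)
  lvl1: tbl 0x27, slot 25 ⇒ 0x17000 (P0/RW0/US0/PS0)
  ⇒ fault: PAGE_NOT_PRESENT  — 2 lookups

Entries read for #2: 2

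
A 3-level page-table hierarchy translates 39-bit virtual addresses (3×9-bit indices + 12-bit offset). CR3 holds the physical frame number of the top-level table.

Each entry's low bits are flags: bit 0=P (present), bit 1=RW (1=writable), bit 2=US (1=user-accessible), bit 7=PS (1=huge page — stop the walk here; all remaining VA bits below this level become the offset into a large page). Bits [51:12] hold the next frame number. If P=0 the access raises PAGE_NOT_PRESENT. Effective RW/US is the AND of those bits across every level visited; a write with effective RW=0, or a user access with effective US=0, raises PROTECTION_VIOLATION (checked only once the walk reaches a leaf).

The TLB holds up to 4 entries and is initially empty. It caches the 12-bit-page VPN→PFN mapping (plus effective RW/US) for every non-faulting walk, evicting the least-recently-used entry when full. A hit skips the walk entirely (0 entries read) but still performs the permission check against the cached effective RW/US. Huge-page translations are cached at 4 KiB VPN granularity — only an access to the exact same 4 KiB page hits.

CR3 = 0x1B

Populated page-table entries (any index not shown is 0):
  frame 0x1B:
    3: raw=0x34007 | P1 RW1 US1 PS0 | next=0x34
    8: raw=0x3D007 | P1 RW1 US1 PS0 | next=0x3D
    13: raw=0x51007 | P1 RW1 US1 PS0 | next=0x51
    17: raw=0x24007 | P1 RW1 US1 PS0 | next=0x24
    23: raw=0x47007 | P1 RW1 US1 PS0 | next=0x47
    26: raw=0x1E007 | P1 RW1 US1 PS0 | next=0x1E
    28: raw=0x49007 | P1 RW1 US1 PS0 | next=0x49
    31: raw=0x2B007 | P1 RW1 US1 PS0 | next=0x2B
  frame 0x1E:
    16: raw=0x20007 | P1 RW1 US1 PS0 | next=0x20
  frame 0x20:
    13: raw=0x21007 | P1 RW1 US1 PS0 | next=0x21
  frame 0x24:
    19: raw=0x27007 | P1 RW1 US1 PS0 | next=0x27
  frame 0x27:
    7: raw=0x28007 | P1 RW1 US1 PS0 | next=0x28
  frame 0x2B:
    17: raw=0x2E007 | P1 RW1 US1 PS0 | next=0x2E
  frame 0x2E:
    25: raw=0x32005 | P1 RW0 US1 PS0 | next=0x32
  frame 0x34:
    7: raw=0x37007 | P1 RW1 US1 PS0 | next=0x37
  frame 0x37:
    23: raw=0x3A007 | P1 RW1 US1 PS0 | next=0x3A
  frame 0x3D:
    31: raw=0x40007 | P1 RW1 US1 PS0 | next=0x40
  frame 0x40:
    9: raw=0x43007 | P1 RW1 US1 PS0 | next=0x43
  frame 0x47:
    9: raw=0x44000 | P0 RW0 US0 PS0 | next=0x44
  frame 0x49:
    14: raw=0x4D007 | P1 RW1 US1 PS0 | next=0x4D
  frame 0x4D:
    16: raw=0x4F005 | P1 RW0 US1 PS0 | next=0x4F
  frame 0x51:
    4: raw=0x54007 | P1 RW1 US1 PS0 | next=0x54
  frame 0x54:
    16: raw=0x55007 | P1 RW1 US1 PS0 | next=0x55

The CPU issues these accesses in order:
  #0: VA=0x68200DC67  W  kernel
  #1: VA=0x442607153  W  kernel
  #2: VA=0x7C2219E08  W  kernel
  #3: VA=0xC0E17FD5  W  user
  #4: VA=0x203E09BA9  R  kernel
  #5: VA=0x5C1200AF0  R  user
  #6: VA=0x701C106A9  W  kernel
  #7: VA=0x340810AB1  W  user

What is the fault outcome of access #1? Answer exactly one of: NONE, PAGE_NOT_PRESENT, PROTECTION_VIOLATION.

Per-access translation:
#0 VA=0x68200DC67 (w,kernel):
  lvl0: tbl 0x1B, slot 26 ⇒ 0x1E007 (P1/RW1/US1/PS0)
  lvl1: tbl 0x1E, slot 16 ⇒ 0x20007 (P1/RW1/US1/PS0)
  lvl2: tbl 0x20, slot 13 ⇒ 0x21007 (P1/RW1/US1/PS0)
  ⇒ phys 0x21C67  [3 reads]
#1 VA=0x442607153 (w,kernel):
  lvl0: tbl 0x1B, slot 17 ⇒ 0x24007 (P1/RW1/US1/PS0)
  lvl1: tbl 0x24, slot 19 ⇒ 0x27007 (P1/RW1/US1/PS0)
  lvl2: tbl 0x27, slot 7 ⇒ 0x28007 (P1/RW1/US1/PS0)
  ⇒ phys 0x28153  [3 reads]
#2 VA=0x7C2219E08 (w,kernel):
  lvl0: tbl 0x1B, slot 31 ⇒ 0x2B007 (P1/RW1/US1/PS0)
  lvl1: tbl 0x2B, slot 17 ⇒ 0x2E007 (P1/RW1/US1/PS0)
  lvl2: tbl 0x2E, slot 25 ⇒ 0x32005 (P1/RW0/US1/PS0)
  ✗ PROTECTION_VIOLATION  [3 reads]
#3 VA=0xC0E17FD5 (w,user):
  lvl0: tbl 0x1B, slot 3 ⇒ 0x34007 (P1/RW1/US1/PS0)
  lvl1: tbl 0x34, slot 7 ⇒ 0x37007 (P1/RW1/US1/PS0)
  lvl2: tbl 0x37, slot 23 ⇒ 0x3A007 (P1/RW1/US1/PS0)
  ⇒ phys 0x3AFD5  [3 reads]
#4 VA=0x203E09BA9 (r,kernel):
  lvl0: tbl 0x1B, slot 8 ⇒ 0x3D007 (P1/RW1/US1/PS0)
  lvl1: tbl 0x3D, slot 31 ⇒ 0x40007 (P1/RW1/US1/PS0)
  lvl2: tbl 0x40, slot 9 ⇒ 0x43007 (P1/RW1/US1/PS0)
  ⇒ phys 0x43BA9  [3 reads]
#5 VA=0x5C1200AF0 (r,user):
  lvl0: tbl 0x1B, slot 23 ⇒ 0x47007 (P1/RW1/US1/PS0)
  lvl1: tbl 0x47, slot 9 ⇒ 0x44000 (P0/RW0/US0/PS0)
  ✗ PAGE_NOT_PRESENT  [2 reads]
#6 VA=0x701C106A9 (w,kernel):
  lvl0: tbl 0x1B, slot 28 ⇒ 0x49007 (P1/RW1/US1/PS0)
  lvl1: tbl 0x49, slot 14 ⇒ 0x4D007 (P1/RW1/US1/PS0)
  lvl2: tbl 0x4D, slot 16 ⇒ 0x4F005 (P1/RW0/US1/PS0)
  ✗ PROTECTION_VIOLATION  [3 reads]
#7 VA=0x340810AB1 (w,user):
  lvl0: tbl 0x1B, slot 13 ⇒ 0x51007 (P1/RW1/US1/PS0)
  lvl1: tbl 0x51, slot 4 ⇒ 0x54007 (P1/RW1/US1/PS0)
  lvl2: tbl 0x54, slot 16 ⇒ 0x55007 (P1/RW1/US1/PS0)
  ⇒ phys 0x55AB1  [3 reads]

Access #1 fault: NONE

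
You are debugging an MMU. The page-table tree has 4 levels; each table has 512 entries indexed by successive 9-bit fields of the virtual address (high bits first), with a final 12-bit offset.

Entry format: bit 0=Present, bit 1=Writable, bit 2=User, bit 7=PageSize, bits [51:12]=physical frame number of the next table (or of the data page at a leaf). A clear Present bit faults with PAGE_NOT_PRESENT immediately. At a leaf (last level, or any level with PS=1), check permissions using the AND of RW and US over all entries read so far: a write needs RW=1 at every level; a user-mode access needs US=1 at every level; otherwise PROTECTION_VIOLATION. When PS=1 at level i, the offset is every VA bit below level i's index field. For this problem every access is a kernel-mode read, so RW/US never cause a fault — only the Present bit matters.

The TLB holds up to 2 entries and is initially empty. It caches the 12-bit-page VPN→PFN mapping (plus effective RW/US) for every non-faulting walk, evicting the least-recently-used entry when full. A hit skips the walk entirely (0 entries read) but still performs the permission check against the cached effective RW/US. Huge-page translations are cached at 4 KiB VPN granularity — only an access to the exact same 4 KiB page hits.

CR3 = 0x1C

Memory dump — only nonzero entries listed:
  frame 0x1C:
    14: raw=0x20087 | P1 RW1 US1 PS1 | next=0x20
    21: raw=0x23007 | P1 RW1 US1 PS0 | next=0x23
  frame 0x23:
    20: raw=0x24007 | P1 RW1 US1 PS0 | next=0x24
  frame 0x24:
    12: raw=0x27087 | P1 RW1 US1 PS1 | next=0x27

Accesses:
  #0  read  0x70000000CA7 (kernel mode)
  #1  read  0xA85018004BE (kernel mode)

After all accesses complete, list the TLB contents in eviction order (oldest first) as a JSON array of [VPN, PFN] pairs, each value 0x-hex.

Walk each access:
#0 VA=0x70000000CA7 (r,kernel):
  lvl0: tbl 0x1C, slot 14 ⇒ 0x20087 (P1/RW1/US1/PS1)
  ✓ 0x20CA7 (huge @L0)  — 1 lookups
#1 VA=0xA85018004BE (r,kernel):
  lvl0: tbl 0x1C, slot 21 ⇒ 0x23007 (P1/RW1/US1/PS0)
  lvl1: tbl 0x23, slot 20 ⇒ 0x24007 (P1/RW1/US1/PS0)
  lvl2: tbl 0x24, slot 12 ⇒ 0x27087 (P1/RW1/US1/PS1)
  ✓ 0x274BE (huge @L2)  — 3 lookups

TLB: [["0x70000000", "0x20"], ["0xA8501800", "0x27"]]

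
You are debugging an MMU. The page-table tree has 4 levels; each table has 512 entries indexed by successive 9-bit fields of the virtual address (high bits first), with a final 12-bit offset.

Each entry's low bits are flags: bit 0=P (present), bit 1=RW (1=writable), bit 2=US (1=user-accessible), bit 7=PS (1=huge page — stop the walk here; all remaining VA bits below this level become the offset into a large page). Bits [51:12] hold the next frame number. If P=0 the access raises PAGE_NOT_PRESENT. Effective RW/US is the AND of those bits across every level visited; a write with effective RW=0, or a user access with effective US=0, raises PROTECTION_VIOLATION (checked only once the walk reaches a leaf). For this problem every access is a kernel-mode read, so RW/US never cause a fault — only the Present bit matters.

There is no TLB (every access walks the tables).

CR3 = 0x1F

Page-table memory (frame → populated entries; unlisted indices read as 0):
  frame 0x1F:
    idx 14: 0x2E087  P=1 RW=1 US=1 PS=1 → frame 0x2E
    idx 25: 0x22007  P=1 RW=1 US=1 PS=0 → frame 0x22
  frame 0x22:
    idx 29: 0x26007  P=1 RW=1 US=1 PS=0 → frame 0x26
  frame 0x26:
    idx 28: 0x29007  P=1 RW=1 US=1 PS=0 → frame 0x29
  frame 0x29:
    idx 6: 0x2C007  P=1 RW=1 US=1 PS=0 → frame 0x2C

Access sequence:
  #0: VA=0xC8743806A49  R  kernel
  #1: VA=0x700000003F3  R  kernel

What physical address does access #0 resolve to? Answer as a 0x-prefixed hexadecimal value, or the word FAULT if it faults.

Walk each access:
#0 VA=0xC8743806A49 (r,kernel):
  lvl0: tbl 0x1F, slot 25 ⇒ 0x22007 (P1/RW1/US1/PS0)
  lvl1: tbl 0x22, slot 29 ⇒ 0x26007 (P1/RW1/US1/PS0)
  lvl2: tbl 0x26, slot 28 ⇒ 0x29007 (P1/RW1/US1/PS0)
  lvl3: tbl 0x29, slot 6 ⇒ 0x2C007 (P1/RW1/US1/PS0)
  ✓ 0x2CA49  — 4 lookups
#1 VA=0x700000003F3 (r,kernel):
  lvl0: tbl 0x1F, slot 14 ⇒ 0x2E087 (P1/RW1/US1/PS1)
  ✓ 0x2E3F3 (huge @L0)  — 1 lookups

Access #0 PA: 0x2CA49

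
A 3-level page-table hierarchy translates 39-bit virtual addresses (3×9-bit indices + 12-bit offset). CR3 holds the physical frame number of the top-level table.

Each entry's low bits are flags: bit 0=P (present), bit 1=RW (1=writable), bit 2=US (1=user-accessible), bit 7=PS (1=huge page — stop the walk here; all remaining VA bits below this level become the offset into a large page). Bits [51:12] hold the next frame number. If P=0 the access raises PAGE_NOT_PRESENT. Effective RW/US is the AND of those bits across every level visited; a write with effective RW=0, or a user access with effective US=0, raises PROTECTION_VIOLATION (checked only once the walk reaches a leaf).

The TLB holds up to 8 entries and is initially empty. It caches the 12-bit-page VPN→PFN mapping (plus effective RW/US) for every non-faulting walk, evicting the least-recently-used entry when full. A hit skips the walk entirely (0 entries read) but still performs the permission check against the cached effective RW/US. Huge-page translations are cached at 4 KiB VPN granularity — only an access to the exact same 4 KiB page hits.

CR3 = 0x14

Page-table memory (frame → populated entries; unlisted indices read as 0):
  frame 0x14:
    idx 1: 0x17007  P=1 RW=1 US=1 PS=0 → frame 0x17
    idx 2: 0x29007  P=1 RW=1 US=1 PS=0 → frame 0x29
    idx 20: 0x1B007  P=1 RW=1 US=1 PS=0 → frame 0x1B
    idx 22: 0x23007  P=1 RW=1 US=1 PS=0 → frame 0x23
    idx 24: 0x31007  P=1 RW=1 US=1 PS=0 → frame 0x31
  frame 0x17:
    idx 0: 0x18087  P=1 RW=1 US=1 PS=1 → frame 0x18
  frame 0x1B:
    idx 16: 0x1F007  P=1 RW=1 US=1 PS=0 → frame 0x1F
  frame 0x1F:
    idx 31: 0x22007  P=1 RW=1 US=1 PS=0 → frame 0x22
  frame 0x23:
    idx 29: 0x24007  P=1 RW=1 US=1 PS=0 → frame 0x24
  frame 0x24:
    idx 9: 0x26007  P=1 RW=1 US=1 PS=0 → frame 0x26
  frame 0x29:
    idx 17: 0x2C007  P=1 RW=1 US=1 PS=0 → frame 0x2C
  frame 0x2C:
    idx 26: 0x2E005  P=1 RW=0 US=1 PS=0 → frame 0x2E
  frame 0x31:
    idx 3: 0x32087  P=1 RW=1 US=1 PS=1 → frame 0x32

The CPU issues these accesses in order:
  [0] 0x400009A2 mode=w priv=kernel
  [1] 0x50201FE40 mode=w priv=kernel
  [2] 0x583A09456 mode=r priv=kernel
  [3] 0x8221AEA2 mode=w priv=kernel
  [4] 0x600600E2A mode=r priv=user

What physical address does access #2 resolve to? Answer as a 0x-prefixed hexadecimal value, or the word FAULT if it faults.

Per-access translation:
#0 VA=0x400009A2 (w,kernel):
  L0: frame=0x14 idx=1 entry=0x17007 [P=1 RW=1 US=1 PS=0]
  L1: frame=0x17 idx=0 entry=0x18087 [P=1 RW=1 US=1 PS=1]
  ✓ 0x189A2 (huge @L1)  — 2 lookups
#1 VA=0x50201FE40 (w,kernel):
  L0: frame=0x14 idx=20 entry=0x1B007 [P=1 RW=1 US=1 PS=0]
  L1: frame=0x1B idx=16 entry=0x1F007 [P=1 RW=1 US=1 PS=0]
  L2: frame=0x1F idx=31 entry=0x22007 [P=1 RW=1 US=1 PS=0]
  ✓ 0x22E40  — 3 lookups
#2 VA=0x583A09456 (r,kernel):
  L0: frame=0x14 idx=22 entry=0x23007 [P=1 RW=1 US=1 PS=0]
  L1: frame=0x23 idx=29 entry=0x24007 [P=1 RW=1 US=1 PS=0]
  L2: frame=0x24 idx=9 entry=0x26007 [P=1 RW=1 US=1 PS=0]
  ✓ 0x26456  — 3 lookups
#3 VA=0x8221AEA2 (w,kernel):
  L0: frame=0x14 idx=2 entry=0x29007 [P=1 RW=1 US=1 PS=0]
  L1: frame=0x29 idx=17 entry=0x2C007 [P=1 RW=1 US=1 PS=0]
  L2: frame=0x2C idx=26 entry=0x2E005 [P=1 RW=0 US=1 PS=0]
  ✗ PROTECTION_VIOLATION  [3 reads]
#4 VA=0x600600E2A (r,user):
  L0: frame=0x14 idx=24 entry=0x31007 [P=1 RW=1 US=1 PS=0]
  L1: frame=0x31 idx=3 entry=0x32087 [P=1 RW=1 US=1 PS=1]
  ✓ 0x32E2A (huge @L1)  — 2 lookups

Access #2 PA: 0x26456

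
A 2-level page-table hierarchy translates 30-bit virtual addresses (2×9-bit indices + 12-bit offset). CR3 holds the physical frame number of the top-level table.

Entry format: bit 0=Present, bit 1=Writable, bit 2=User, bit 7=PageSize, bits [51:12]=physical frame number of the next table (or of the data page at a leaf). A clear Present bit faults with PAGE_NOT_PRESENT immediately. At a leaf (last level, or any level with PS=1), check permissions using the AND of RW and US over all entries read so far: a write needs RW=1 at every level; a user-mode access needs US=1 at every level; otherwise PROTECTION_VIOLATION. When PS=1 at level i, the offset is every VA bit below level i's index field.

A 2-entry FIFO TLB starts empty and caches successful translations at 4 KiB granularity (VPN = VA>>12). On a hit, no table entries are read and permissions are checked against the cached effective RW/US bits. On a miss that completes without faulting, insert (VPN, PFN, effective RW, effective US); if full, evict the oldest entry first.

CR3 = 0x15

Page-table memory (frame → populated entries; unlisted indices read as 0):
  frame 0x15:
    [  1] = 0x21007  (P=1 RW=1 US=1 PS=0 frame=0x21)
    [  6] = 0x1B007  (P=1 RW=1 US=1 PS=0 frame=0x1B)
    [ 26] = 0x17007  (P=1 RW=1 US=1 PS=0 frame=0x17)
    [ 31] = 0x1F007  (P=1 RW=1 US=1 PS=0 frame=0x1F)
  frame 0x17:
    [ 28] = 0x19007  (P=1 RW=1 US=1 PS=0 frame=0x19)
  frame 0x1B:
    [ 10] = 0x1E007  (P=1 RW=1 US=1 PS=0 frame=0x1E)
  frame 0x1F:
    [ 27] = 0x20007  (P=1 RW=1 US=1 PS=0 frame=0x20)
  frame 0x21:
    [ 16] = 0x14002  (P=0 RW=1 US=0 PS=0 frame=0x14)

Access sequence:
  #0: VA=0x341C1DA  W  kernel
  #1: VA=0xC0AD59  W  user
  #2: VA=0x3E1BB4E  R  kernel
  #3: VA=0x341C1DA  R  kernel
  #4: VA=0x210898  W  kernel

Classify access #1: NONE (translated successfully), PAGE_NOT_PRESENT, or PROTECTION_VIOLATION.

Walk each access:
#0 VA=0x341C1DA (w,kernel):
  L0: frame=0x15 idx=26 entry=0x17007 [P=1 RW=1 US=1 PS=0]
  L1: frame=0x17 idx=28 entry=0x19007 [P=1 RW=1 US=1 PS=0]
  ⇒ phys 0x191DA  [2 reads]
#1 VA=0xC0AD59 (w,user):
  L0: frame=0x15 idx=6 entry=0x1B007 [P=1 RW=1 US=1 PS=0]
  L1: frame=0x1B idx=10 entry=0x1E007 [P=1 RW=1 US=1 PS=0]
  ⇒ phys 0x1ED59  [2 reads]
#2 VA=0x3E1BB4E (r,kernel):
  L0: frame=0x15 idx=31 entry=0x1F007 [P=1 RW=1 US=1 PS=0]
  L1: frame=0x1F idx=27 entry=0x20007 [P=1 RW=1 US=1 PS=0]
  ⇒ phys 0x20B4E  [2 reads]
#3 VA=0x341C1DA (r,kernel):
  L0: frame=0x15 idx=26 entry=0x17007 [P=1 RW=1 US=1 PS=0]
  L1: frame=0x17 idx=28 entry=0x19007 [P=1 RW=1 US=1 PS=0]
  ⇒ phys 0x191DA  [2 reads]
#4 VA=0x210898 (w,kernel):
  L0: frame=0x15 idx=1 entry=0x21007 [P=1 RW=1 US=1 PS=0]
  L1: frame=0x21 idx=16 entry=0x14002 [P=0 RW=1 US=0 PS=0]
  ✗ PAGE_NOT_PRESENT  [2 reads]

Access #1 fault: NONE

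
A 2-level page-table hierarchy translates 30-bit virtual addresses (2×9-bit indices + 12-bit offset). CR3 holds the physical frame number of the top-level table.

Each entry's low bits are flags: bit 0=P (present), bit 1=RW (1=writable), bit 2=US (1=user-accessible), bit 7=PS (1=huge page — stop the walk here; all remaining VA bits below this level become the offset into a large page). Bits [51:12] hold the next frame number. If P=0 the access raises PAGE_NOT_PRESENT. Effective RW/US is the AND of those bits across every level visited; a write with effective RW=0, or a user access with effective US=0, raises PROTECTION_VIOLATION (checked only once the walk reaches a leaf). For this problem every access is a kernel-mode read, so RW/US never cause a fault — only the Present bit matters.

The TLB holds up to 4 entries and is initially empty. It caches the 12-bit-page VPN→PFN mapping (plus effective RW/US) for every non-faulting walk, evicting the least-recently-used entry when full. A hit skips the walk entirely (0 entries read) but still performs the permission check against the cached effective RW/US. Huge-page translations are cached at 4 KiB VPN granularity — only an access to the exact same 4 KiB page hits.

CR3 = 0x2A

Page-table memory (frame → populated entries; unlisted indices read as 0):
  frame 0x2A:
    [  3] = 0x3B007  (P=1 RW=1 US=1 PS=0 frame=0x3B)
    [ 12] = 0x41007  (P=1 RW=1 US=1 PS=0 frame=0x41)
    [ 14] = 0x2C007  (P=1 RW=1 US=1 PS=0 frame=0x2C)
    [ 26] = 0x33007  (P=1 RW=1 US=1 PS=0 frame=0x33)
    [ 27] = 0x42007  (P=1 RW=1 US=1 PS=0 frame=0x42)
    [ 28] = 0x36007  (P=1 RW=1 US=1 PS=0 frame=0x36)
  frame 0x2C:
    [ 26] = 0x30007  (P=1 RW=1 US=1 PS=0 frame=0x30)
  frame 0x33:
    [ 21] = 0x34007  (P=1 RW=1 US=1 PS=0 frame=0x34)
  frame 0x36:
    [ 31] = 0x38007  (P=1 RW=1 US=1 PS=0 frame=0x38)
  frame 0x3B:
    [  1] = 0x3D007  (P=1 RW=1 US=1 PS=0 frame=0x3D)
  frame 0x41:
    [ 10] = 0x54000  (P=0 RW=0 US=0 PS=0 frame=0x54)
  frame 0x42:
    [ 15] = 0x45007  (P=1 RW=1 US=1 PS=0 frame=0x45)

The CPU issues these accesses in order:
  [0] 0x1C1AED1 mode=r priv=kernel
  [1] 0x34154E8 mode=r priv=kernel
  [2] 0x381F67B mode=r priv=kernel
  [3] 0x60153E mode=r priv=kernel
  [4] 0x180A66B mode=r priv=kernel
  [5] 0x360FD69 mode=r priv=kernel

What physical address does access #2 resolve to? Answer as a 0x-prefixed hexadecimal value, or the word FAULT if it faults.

Per-access translation:
#0 VA=0x1C1AED1 (r,kernel):
  L0 @0x2A[14] → 0x2C007  P=1,RW=1,US=1,PS=0
  L1 @0x2C[26] → 0x30007  P=1,RW=1,US=1,PS=0
  ⇒ phys 0x30ED1  [2 reads]
#1 VA=0x34154E8 (r,kernel):
  L0 @0x2A[26] → 0x33007  P=1,RW=1,US=1,PS=0
  L1 @0x33[21] → 0x34007  P=1,RW=1,US=1,PS=0
  ⇒ phys 0x344E8  [2 reads]
#2 VA=0x381F67B (r,kernel):
  L0 @0x2A[28] → 0x36007  P=1,RW=1,US=1,PS=0
  L1 @0x36[31] → 0x38007  P=1,RW=1,US=1,PS=0
  ⇒ phys 0x3867B  [2 reads]
#3 VA=0x60153E (r,kernel):
  L0 @0x2A[3] → 0x3B007  P=1,RW=1,US=1,PS=0
  L1 @0x3B[1] → 0x3D007  P=1,RW=1,US=1,PS=0
  ⇒ phys 0x3D53E  [2 reads]
#4 VA=0x180A66B (r,kernel):
  L0 @0x2A[12] → 0x41007  P=1,RW=1,US=1,PS=0
  L1 @0x41[10] → 0x54000  P=0,RW=0,US=0,PS=0
  ⇒ fault: PAGE_NOT_PRESENT  — 2 lookups
#5 VA=0x360FD69 (r,kernel):
  L0 @0x2A[27] → 0x42007  P=1,RW=1,US=1,PS=0
  L1 @0x42[15] → 0x45007  P=1,RW=1,US=1,PS=0
  ⇒ phys 0x45D69  [2 reads]

Access #2 PA: 0x3867B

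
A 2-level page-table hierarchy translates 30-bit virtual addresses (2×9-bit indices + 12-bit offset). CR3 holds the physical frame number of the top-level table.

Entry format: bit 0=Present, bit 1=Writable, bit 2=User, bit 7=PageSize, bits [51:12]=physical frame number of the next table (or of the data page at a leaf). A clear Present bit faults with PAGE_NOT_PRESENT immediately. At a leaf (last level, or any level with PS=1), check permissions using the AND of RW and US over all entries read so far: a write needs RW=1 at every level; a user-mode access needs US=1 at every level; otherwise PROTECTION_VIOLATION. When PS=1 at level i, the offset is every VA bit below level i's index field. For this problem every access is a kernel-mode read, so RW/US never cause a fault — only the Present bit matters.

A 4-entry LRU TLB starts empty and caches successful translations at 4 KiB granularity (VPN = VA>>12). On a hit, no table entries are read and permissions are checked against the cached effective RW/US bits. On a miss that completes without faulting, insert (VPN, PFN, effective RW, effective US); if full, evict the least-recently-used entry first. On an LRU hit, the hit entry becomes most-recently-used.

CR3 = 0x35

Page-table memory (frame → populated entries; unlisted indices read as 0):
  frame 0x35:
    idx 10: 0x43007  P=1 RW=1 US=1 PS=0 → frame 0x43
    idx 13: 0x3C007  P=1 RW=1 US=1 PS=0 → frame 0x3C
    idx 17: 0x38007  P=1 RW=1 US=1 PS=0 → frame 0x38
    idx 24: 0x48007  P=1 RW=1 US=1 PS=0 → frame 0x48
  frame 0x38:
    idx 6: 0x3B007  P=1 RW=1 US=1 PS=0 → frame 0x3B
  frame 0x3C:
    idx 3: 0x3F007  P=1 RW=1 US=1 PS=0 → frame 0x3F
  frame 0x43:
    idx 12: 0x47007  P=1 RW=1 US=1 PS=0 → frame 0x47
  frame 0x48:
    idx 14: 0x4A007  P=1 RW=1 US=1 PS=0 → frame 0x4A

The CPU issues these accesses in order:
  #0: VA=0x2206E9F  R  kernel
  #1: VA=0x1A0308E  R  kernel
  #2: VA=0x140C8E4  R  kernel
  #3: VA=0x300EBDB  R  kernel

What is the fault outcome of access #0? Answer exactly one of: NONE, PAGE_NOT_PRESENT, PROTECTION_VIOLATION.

Walk each access:
#0 VA=0x2206E9F (r,kernel):
  [0] read 0x35 idx=17: raw=0x38007 flags P=1 W=1 U=1 S=0
  [1] read 0x38 idx=6: raw=0x3B007 flags P=1 W=1 U=1 S=0
  ⇒ phys 0x3BE9F  [2 reads]
#1 VA=0x1A0308E (r,kernel):
  [0] read 0x35 idx=13: raw=0x3C007 flags P=1 W=1 U=1 S=0
  [1] read 0x3C idx=3: raw=0x3F007 flags P=1 W=1 U=1 S=0
  ⇒ phys 0x3F08E  [2 reads]
#2 VA=0x140C8E4 (r,kernel):
  [0] read 0x35 idx=10: raw=0x43007 flags P=1 W=1 U=1 S=0
  [1] read 0x43 idx=12: raw=0x47007 flags P=1 W=1 U=1 S=0
  ⇒ phys 0x478E4  [2 reads]
#3 VA=0x300EBDB (r,kernel):
  [0] read 0x35 idx=24: raw=0x48007 flags P=1 W=1 U=1 S=0
  [1] read 0x48 idx=14: raw=0x4A007 flags P=1 W=1 U=1 S=0
  ⇒ phys 0x4ABDB  [2 reads]

Access #0 fault: NONE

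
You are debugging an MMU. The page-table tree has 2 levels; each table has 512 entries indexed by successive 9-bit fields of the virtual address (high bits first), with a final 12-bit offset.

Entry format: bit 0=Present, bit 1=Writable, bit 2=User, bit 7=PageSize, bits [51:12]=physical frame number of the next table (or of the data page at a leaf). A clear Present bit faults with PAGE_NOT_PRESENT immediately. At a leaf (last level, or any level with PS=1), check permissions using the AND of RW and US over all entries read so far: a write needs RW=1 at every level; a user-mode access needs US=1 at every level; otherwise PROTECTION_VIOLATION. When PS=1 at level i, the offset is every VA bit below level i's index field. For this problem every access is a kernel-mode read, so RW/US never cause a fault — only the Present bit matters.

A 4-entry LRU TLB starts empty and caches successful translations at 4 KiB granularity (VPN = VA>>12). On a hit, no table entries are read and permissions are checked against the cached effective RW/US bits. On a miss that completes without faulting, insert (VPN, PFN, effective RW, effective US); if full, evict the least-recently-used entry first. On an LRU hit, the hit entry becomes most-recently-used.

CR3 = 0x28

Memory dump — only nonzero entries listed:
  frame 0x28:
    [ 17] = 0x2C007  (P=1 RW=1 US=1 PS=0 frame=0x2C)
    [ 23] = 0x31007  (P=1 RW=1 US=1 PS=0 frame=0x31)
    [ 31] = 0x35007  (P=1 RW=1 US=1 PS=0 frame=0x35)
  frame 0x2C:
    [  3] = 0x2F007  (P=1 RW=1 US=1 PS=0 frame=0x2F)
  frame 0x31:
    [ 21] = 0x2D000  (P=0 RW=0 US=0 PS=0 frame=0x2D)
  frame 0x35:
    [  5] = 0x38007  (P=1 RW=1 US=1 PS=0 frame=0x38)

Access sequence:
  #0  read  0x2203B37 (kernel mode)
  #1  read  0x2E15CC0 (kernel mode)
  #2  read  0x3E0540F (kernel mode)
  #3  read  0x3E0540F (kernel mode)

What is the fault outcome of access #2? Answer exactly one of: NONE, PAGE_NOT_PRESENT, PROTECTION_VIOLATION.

Trace:
#0 VA=0x2203B37 (r,kernel):
  lvl0: tbl 0x28, slot 17 ⇒ 0x2C007 (P1/RW1/US1/PS0)
  lvl1: tbl 0x2C, slot 3 ⇒ 0x2F007 (P1/RW1/US1/PS0)
  ⇒ phys 0x2FB37  [2 reads]
#1 VA=0x2E15CC0 (r,kernel):
  lvl0: tbl 0x28, slot 23 ⇒ 0x31007 (P1/RW1/US1/PS0)
  lvl1: tbl 0x31, slot 21 ⇒ 0x2D000 (P0/RW0/US0/PS0)
  ⇒ fault: PAGE_NOT_PRESENT  — 2 lookups
#2 VA=0x3E0540F (r,kernel):
  lvl0: tbl 0x28, slot 31 ⇒ 0x35007 (P1/RW1/US1/PS0)
  lvl1: tbl 0x35, slot 5 ⇒ 0x38007 (P1/RW1/US1/PS0)
  ⇒ phys 0x3840F  [2 reads]
#3 VA=0x3E0540F (r,kernel):
  TLB hit vpn=0x3E05 → PA=0x3840F

Access #2 fault: NONE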